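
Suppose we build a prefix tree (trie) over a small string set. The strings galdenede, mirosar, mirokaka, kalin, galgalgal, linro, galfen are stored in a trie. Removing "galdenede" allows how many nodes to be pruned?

6

After clearing the end-marker at "galdenede", prune upward until reaching a node still needed by another word.
The suffix "denede" (6 nodes) is used only by "galdenede"; the node for "gal" still has the child "g", so pruning stops there.
Nodes removed: 6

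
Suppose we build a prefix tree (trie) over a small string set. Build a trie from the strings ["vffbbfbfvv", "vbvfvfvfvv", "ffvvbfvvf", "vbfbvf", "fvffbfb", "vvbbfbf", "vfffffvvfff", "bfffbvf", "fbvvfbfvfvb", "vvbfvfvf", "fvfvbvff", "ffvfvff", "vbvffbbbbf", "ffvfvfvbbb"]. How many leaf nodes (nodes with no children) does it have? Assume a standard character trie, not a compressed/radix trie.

14

Leaves are exactly the stored words that no other stored word extends.
Those words: "bfffbvf", "fbvvfbfvfvb", "ffvfvff", "ffvfvfvbbb", "ffvvbfvvf", "fvffbfb", "fvfvbvff", "vbfbvf", "vbvffbbbbf", "vbvfvfvfvv", "vffbbfbfvv", "vfffffvvfff", "vvbbfbf", "vvbfvfvf"
Leaf count: 14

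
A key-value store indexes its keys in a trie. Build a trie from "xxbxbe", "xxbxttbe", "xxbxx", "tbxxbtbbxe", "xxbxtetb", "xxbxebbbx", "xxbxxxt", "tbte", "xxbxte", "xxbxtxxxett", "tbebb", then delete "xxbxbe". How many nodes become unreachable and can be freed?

2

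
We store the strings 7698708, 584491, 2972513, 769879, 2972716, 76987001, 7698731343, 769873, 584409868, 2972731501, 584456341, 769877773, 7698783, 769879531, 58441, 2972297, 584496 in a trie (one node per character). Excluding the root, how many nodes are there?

Trace insertions, counting only characters that open a new branch:
  "7698708" → 7 new (7, 6, 9, 8, 7, 0, 8)
  "584491" → 6 new (5, 8, 4, 4, 9, 1)
  "2972513" → 7 new (2, 9, 7, 2, 5, 1, 3)
  "769879" → prefix "76987" already present; 1 new (9)
  "2972716" → prefix "2972" already present; 3 new (7, 1, 6)
  "76987001" → prefix "769870" already present; 2 new (0, 1)
  "7698731343" → prefix "76987" already present; 5 new (3, 1, 3, 4, 3)
  "769873" → prefix "769873" already present; 0 new (none)
  "584409868" → prefix "5844" already present; 5 new (0, 9, 8, 6, 8)
  "2972731501" → prefix "29727" already present; 5 new (3, 1, 5, 0, 1)
  "584456341" → prefix "5844" already present; 5 new (5, 6, 3, 4, 1)
  "769877773" → prefix "76987" already present; 4 new (7, 7, 7, 3)
  "7698783" → prefix "76987" already present; 2 new (8, 3)
  "769879531" → prefix "769879" already present; 3 new (5, 3, 1)
  "58441" → prefix "5844" already present; 1 new (1)
  "2972297" → prefix "2972" already present; 3 new (2, 9, 7)
  "584496" → prefix "58449" already present; 1 new (6)
Total nodes = 7 + 6 + 7 + 1 + 3 + 2 + 5 + 0 + 5 + 5 + 5 + 4 + 2 + 3 + 1 + 3 + 1 = 60

60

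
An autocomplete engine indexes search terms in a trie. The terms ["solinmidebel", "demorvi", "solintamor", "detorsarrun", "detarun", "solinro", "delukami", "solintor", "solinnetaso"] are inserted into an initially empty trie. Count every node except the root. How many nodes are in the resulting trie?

53

Insert word by word; a character creates a node only if that edge doesn't already exist:
  "solinmidebel" → 12 new (s, o, l, i, n, m, i, d, e, b, e, l)
  "demorvi" → 7 new (d, e, m, o, r, v, i)
  "solintamor" → prefix "solin" already present; 5 new (t, a, m, o, r)
  "detorsarrun" → prefix "de" already present; 9 new (t, o, r, s, a, r, r, u, n)
  "detarun" → prefix "det" already present; 4 new (a, r, u, n)
  "solinro" → prefix "solin" already present; 2 new (r, o)
  "delukami" → prefix "de" already present; 6 new (l, u, k, a, m, i)
  "solintor" → prefix "solint" already present; 2 new (o, r)
  "solinnetaso" → prefix "solin" already present; 6 new (n, e, t, a, s, o)
Total nodes = 12 + 7 + 5 + 9 + 4 + 2 + 6 + 2 + 6 = 53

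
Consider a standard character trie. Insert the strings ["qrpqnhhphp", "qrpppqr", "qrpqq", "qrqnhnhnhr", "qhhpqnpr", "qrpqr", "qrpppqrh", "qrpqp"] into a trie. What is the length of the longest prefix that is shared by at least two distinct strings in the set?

Equivalently: take the maximum, over all pairs, of their longest common prefix length.
"qrpppqr" and "qrpppqrh" agree on "qrpppqr" (7 characters) before diverging; nothing deeper is shared.
Longest shared-prefix length: 7

7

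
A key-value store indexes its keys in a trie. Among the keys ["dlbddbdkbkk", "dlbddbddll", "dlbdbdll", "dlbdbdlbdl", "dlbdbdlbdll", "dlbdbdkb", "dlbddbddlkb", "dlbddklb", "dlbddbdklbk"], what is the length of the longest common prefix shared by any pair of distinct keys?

10

Look for the deepest trie node that still has at least two words in its subtree.
"dlbdbdlbdl" and "dlbdbdlbdll" agree on "dlbdbdlbdl" (10 characters) before diverging; nothing deeper is shared.
Longest shared-prefix length: 10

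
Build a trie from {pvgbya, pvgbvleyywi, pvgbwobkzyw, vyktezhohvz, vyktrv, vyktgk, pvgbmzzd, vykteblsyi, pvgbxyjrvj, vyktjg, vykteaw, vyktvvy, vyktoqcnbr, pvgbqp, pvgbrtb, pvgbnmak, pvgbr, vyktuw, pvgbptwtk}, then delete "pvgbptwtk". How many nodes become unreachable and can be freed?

5

After clearing the end-marker at "pvgbptwtk", prune upward until reaching a node still needed by another word.
The suffix "ptwtk" (5 nodes) is used only by "pvgbptwtk"; the node for "pvgb" still has the child "y", so pruning stops there.
Nodes removed: 5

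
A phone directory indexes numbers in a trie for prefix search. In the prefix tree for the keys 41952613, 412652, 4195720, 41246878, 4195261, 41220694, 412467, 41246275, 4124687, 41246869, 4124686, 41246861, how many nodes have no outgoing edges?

Leaves are exactly the stored words that no other stored word extends.
Those words: "41220694", "41246275", "412467", "41246861", "41246869", "41246878", "412652", "41952613", "4195720"
Leaf count: 9

9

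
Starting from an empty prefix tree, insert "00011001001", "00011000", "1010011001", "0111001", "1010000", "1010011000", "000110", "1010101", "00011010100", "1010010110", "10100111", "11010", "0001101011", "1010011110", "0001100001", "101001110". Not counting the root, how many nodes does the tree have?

For each word, the new-node count is its length minus the longest prefix already in the trie:
  "00011001001" → 11 new (0, 0, 0, 1, 1, 0, 0, 1, 0, 0, 1)
  "00011000" → prefix "0001100" already present; 1 new (0)
  "1010011001" → 10 new (1, 0, 1, 0, 0, 1, 1, 0, 0, 1)
  "0111001" → prefix "0" already present; 6 new (1, 1, 1, 0, 0, 1)
  "1010000" → prefix "10100" already present; 2 new (0, 0)
  "1010011000" → prefix "101001100" already present; 1 new (0)
  "000110" → prefix "000110" already present; 0 new (none)
  "1010101" → prefix "1010" already present; 3 new (1, 0, 1)
  "00011010100" → prefix "000110" already present; 5 new (1, 0, 1, 0, 0)
  "1010010110" → prefix "101001" already present; 4 new (0, 1, 1, 0)
  "10100111" → prefix "1010011" already present; 1 new (1)
  "11010" → prefix "1" already present; 4 new (1, 0, 1, 0)
  "0001101011" → prefix "000110101" already present; 1 new (1)
  "1010011110" → prefix "10100111" already present; 2 new (1, 0)
  "0001100001" → prefix "00011000" already present; 2 new (0, 1)
  "101001110" → prefix "10100111" already present; 1 new (0)
Total nodes = 11 + 1 + 10 + 6 + 2 + 1 + 0 + 3 + 5 + 4 + 1 + 4 + 1 + 2 + 2 + 1 = 54

54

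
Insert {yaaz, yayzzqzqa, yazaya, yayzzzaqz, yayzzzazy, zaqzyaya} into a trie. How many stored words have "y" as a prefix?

5

Traverse to the node for "y", then collect every word in that subtree.
Words under "y": yaaz, yayzzqzqa, yayzzzaqz, yayzzzazy, yazaya
Count: 5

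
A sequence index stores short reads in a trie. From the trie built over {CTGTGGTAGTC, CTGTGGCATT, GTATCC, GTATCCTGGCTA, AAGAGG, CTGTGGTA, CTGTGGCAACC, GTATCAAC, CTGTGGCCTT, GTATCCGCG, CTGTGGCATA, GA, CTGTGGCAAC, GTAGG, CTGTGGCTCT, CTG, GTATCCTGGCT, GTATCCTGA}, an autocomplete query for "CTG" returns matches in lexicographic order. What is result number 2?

Filter for "CTG…" and sort: "CTG", "CTGTGGCAAC", "CTGTGGCAACC", "CTGTGGCATA", "CTGTGGCATT", "CTGTGGCCTT", "CTGTGGCTCT", "CTGTGGTA", "CTGTGGTAGTC"
The 2nd is CTGTGGCAAC.

CTGTGGCAAC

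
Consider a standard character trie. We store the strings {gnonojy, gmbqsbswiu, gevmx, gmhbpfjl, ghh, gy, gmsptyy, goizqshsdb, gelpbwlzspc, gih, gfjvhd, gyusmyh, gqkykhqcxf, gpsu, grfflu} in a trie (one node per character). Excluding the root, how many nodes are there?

81

For each word, the new-node count is its length minus the longest prefix already in the trie:
  "gnonojy" → 7 new (g, n, o, n, o, j, y)
  "gmbqsbswiu" → prefix "g" already present; 9 new (m, b, q, s, b, s, w, i, u)
  "gevmx" → prefix "g" already present; 4 new (e, v, m, x)
  "gmhbpfjl" → prefix "gm" already present; 6 new (h, b, p, f, j, l)
  "ghh" → prefix "g" already present; 2 new (h, h)
  "gy" → prefix "g" already present; 1 new (y)
  "gmsptyy" → prefix "gm" already present; 5 new (s, p, t, y, y)
  "goizqshsdb" → prefix "g" already present; 9 new (o, i, z, q, s, h, s, d, b)
  "gelpbwlzspc" → prefix "ge" already present; 9 new (l, p, b, w, l, z, s, p, c)
  "gih" → prefix "g" already present; 2 new (i, h)
  "gfjvhd" → prefix "g" already present; 5 new (f, j, v, h, d)
  "gyusmyh" → prefix "gy" already present; 5 new (u, s, m, y, h)
  "gqkykhqcxf" → prefix "g" already present; 9 new (q, k, y, k, h, q, c, x, f)
  "gpsu" → prefix "g" already present; 3 new (p, s, u)
  "grfflu" → prefix "g" already present; 5 new (r, f, f, l, u)
Total nodes = 7 + 9 + 4 + 6 + 2 + 1 + 5 + 9 + 9 + 2 + 5 + 5 + 9 + 3 + 5 = 81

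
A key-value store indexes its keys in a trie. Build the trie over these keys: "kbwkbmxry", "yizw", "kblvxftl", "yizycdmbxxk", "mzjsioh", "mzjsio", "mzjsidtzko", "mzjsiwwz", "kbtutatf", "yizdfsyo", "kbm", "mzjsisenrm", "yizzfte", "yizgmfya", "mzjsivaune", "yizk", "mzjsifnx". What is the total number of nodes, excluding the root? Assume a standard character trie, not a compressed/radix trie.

77

For each word, the new-node count is its length minus the longest prefix already in the trie:
  "kbwkbmxry" → 9 new (k, b, w, k, b, m, x, r, y)
  "yizw" → 4 new (y, i, z, w)
  "kblvxftl" → prefix "kb" already present; 6 new (l, v, x, f, t, l)
  "yizycdmbxxk" → prefix "yiz" already present; 8 new (y, c, d, m, b, x, x, k)
  "mzjsioh" → 7 new (m, z, j, s, i, o, h)
  "mzjsio" → prefix "mzjsio" already present; 0 new (none)
  "mzjsidtzko" → prefix "mzjsi" already present; 5 new (d, t, z, k, o)
  "mzjsiwwz" → prefix "mzjsi" already present; 3 new (w, w, z)
  "kbtutatf" → prefix "kb" already present; 6 new (t, u, t, a, t, f)
  "yizdfsyo" → prefix "yiz" already present; 5 new (d, f, s, y, o)
  "kbm" → prefix "kb" already present; 1 new (m)
  "mzjsisenrm" → prefix "mzjsi" already present; 5 new (s, e, n, r, m)
  "yizzfte" → prefix "yiz" already present; 4 new (z, f, t, e)
  "yizgmfya" → prefix "yiz" already present; 5 new (g, m, f, y, a)
  "mzjsivaune" → prefix "mzjsi" already present; 5 new (v, a, u, n, e)
  "yizk" → prefix "yiz" already present; 1 new (k)
  "mzjsifnx" → prefix "mzjsi" already present; 3 new (f, n, x)
Total nodes = 9 + 4 + 6 + 8 + 7 + 0 + 5 + 3 + 6 + 5 + 1 + 5 + 4 + 5 + 5 + 1 + 3 = 77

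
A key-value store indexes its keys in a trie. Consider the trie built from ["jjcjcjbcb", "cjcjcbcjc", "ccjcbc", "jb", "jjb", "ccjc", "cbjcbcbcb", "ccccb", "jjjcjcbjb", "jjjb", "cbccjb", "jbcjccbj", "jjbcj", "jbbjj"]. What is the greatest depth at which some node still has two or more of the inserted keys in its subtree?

4

Look for the deepest trie node that still has at least two words in its subtree.
e.g. "ccjc" and "ccjcbc" share the prefix "ccjc" of length 4; no pair shares a longer one.
Longest shared-prefix length: 4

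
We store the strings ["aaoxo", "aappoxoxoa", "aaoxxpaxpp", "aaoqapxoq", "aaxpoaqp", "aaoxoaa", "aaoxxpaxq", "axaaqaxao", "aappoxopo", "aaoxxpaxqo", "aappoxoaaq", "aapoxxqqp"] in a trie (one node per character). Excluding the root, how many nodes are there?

54

Count nodes per top-level branch (shared prefixes stored once):
  'a'-branch (aaoqapxoq, aaoxo, aaoxoaa, aaoxxpaxpp, aaoxxpaxq, aaoxxpaxqo, aapoxxqqp, aappoxoaaq, aappoxopo, aappoxoxoa, aaxpoaqp, axaaqaxao): 54 nodes
Sum: 54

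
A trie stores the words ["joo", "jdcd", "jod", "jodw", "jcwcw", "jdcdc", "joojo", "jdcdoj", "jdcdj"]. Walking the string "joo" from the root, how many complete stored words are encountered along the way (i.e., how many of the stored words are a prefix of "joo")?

1

Traverse "joo" character by character; count nodes along the way that are marked as word ends.
Prefixes of the query that are stored words: "joo"
Count: 1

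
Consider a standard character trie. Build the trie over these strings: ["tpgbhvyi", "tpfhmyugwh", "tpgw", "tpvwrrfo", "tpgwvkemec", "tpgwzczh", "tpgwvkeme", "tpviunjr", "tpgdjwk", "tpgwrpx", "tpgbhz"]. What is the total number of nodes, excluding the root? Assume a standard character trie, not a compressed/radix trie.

46

Trace insertions, counting only characters that open a new branch:
  "tpgbhvyi" → 8 new (t, p, g, b, h, v, y, i)
  "tpfhmyugwh" → prefix "tp" already present; 8 new (f, h, m, y, u, g, w, h)
  "tpgw" → prefix "tpg" already present; 1 new (w)
  "tpvwrrfo" → prefix "tp" already present; 6 new (v, w, r, r, f, o)
  "tpgwvkemec" → prefix "tpgw" already present; 6 new (v, k, e, m, e, c)
  "tpgwzczh" → prefix "tpgw" already present; 4 new (z, c, z, h)
  "tpgwvkeme" → prefix "tpgwvkeme" already present; 0 new (none)
  "tpviunjr" → prefix "tpv" already present; 5 new (i, u, n, j, r)
  "tpgdjwk" → prefix "tpg" already present; 4 new (d, j, w, k)
  "tpgwrpx" → prefix "tpgw" already present; 3 new (r, p, x)
  "tpgbhz" → prefix "tpgbh" already present; 1 new (z)
Total nodes = 8 + 8 + 1 + 6 + 6 + 4 + 0 + 5 + 4 + 3 + 1 = 46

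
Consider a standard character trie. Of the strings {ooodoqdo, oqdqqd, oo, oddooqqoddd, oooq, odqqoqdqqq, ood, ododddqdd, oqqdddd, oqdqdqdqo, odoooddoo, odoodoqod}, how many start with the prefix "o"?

12

Filter for entries beginning with "o":
Matches: "oddooqqoddd", "ododddqdd", "odoodoqod", "odoooddoo", "odqqoqdqqq", "oo", "ood", "ooodoqdo", "oooq", "oqdqdqdqo", "oqdqqd", "oqqdddd"
Count: 12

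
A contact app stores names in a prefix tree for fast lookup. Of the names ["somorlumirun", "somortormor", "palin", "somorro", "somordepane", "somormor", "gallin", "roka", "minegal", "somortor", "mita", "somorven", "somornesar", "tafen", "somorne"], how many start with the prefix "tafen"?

Traverse to the node for "tafen", then collect every word in that subtree.
Words under "tafen": tafen
Count: 1

1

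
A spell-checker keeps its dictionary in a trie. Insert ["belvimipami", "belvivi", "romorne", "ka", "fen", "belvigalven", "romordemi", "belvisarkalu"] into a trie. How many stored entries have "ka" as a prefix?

1

Traverse to the node for "ka", then collect every word in that subtree.
Words under "ka": ka
Count: 1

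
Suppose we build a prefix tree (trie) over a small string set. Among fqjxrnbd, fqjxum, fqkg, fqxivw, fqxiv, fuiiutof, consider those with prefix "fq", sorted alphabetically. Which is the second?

DFS of the "fq" subtree visits, in order: "fqjxrnbd", "fqjxum", "fqkg", "fqxiv", "fqxivw"
Position 2: fqjxum

fqjxum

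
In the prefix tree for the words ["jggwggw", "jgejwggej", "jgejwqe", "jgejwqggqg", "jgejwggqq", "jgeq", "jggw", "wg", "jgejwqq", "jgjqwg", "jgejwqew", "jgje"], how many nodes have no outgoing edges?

A leaf is a node with no children — equivalently, the end of a word that is not a proper prefix of any other stored word.
Those words: "jgejwggej", "jgejwggqq", "jgejwqew", "jgejwqggqg", "jgejwqq", "jgeq", "jggwggw", "jgje", "jgjqwg", "wg"
Leaf count: 10

10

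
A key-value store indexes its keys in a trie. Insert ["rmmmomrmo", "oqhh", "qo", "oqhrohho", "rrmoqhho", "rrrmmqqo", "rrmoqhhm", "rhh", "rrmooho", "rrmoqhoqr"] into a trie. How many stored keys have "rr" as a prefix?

Filter for entries beginning with "rr":
Matches: "rrmooho", "rrmoqhhm", "rrmoqhho", "rrmoqhoqr", "rrrmmqqo"
Count: 5

5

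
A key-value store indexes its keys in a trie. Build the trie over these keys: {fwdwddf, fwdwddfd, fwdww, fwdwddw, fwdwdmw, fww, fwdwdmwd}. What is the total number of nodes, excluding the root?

Count nodes per top-level branch (shared prefixes stored once):
  'f'-branch (fwdwddf, fwdwddfd, fwdwddw, fwdwdmw, fwdwdmwd, fwdww, fww): 14 nodes
Sum: 14

14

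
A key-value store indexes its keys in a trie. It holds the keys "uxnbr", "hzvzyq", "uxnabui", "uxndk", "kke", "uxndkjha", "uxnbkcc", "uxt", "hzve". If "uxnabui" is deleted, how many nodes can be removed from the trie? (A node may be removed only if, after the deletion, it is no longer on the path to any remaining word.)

4

Walk "uxnabui" from the leaf back toward the root, removing each node that no remaining word uses.
The suffix "abui" (4 nodes) is used only by "uxnabui"; the node for "uxn" still has the child "b", so pruning stops there.
Nodes removed: 4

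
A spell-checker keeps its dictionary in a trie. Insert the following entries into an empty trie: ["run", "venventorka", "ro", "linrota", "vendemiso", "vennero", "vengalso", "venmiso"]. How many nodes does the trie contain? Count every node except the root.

For each word, the new-node count is its length minus the longest prefix already in the trie:
  "run" → 3 new (r, u, n)
  "venventorka" → 11 new (v, e, n, v, e, n, t, o, r, k, a)
  "ro" → prefix "r" already present; 1 new (o)
  "linrota" → 7 new (l, i, n, r, o, t, a)
  "vendemiso" → prefix "ven" already present; 6 new (d, e, m, i, s, o)
  "vennero" → prefix "ven" already present; 4 new (n, e, r, o)
  "vengalso" → prefix "ven" already present; 5 new (g, a, l, s, o)
  "venmiso" → prefix "ven" already present; 4 new (m, i, s, o)
Total nodes = 3 + 11 + 1 + 7 + 6 + 4 + 5 + 4 = 41

41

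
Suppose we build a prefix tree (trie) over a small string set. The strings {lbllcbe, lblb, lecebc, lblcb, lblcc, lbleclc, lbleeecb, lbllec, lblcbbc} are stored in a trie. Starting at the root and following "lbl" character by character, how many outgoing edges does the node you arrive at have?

4

The children of the "lbl" node are the distinct next characters among strings starting with "lbl".
Distinct next characters after "lbl": b, c, e, l.
That node has 4 child edges.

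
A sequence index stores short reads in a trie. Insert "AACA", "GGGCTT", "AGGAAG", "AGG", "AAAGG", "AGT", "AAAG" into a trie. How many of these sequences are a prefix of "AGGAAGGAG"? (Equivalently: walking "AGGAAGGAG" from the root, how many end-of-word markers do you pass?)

2

Walk "AGGAAGGAG" from the root; an end-of-word marker is hit whenever a stored word is a prefix of "AGGAAGGAG".
Prefixes of the query that are stored words: "AGG", "AGGAAG"
Count: 2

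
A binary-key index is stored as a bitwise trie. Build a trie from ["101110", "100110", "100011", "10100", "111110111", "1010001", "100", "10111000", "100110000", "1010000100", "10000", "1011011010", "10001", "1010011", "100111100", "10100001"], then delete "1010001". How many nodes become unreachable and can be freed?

1

A node on "1010001"'s path can go only if nothing else ends at it or branches off below it.
The suffix "1" (1 node) is used only by "1010001"; the node for "101000" still has the child "0", so pruning stops there.
Nodes removed: 1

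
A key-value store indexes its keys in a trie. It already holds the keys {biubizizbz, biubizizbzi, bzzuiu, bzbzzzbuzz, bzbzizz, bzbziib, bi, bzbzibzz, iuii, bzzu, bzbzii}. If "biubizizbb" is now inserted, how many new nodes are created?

The longest prefix of "biubizizbb" already in the trie is "biubizizb" (length 9).
So 10 − 9 = 1 new nodes.

1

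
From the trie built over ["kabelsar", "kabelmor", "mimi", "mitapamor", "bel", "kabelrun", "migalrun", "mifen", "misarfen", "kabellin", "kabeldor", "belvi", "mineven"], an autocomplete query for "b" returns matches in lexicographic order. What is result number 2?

Words with prefix "b", in lexicographic order: "bel", "belvi"
Position 2: belvi

belvi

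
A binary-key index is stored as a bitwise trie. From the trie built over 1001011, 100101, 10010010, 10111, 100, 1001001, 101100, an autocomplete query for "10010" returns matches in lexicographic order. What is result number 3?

Filter for "10010…" and sort: "1001001", "10010010", "100101", "1001011"
The 3rd is 100101.

100101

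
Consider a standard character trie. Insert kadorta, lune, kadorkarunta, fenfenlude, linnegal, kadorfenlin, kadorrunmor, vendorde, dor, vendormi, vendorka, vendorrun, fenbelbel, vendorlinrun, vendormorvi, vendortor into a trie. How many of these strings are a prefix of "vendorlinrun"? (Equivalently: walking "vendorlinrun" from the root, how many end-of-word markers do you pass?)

Check each prefix of "vendorlinrun" against the stored set — each match is an end-marker on the path.
Prefixes of the query that are stored words: "vendorlinrun"
Count: 1

1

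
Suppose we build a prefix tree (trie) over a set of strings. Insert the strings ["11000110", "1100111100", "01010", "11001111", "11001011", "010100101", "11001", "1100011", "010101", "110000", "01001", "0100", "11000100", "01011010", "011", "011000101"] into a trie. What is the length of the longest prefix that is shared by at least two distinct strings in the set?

8

Look for the deepest trie node that still has at least two words in its subtree.
"11001111" and "1100111100" agree on "11001111" (8 characters) before diverging; nothing deeper is shared.
Longest shared-prefix length: 8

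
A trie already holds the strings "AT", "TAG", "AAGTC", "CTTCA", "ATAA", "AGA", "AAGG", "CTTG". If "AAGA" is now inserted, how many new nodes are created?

The longest prefix of "AAGA" already in the trie is "AAG" (length 3).
New nodes needed: |"AAGA"| − 3 = 4 − 3 = 1.

1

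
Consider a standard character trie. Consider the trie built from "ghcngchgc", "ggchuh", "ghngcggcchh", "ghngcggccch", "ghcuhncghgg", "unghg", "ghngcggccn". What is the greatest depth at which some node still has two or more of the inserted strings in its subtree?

9

Equivalently: take the maximum, over all pairs, of their longest common prefix length.
e.g. "ghngcggccch" and "ghngcggcchh" share the prefix "ghngcggcc" of length 9; no pair shares a longer one.
Longest shared-prefix length: 9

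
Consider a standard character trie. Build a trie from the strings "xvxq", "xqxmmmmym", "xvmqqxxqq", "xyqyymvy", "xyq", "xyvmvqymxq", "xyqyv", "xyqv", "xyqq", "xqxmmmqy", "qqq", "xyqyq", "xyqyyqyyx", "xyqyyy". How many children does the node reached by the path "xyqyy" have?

The children of the "xyqyy" node are the distinct next characters among strings starting with "xyqyy".
Distinct next characters after "xyqyy": m, q, y.
That node has 3 child edges.

3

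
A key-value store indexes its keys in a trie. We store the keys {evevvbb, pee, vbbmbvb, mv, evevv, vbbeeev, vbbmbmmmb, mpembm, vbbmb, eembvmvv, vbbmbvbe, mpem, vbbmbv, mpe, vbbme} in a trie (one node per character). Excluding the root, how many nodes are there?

41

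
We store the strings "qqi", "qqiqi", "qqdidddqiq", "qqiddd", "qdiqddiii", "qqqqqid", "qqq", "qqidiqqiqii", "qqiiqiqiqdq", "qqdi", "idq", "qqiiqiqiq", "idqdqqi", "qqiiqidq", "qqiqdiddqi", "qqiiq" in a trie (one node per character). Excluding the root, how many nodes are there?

Insert word by word; a character creates a node only if that edge doesn't already exist:
  "qqi" → 3 new (q, q, i)
  "qqiqi" → prefix "qqi" already present; 2 new (q, i)
  "qqdidddqiq" → prefix "qq" already present; 8 new (d, i, d, d, d, q, i, q)
  "qqiddd" → prefix "qqi" already present; 3 new (d, d, d)
  "qdiqddiii" → prefix "q" already present; 8 new (d, i, q, d, d, i, i, i)
  "qqqqqid" → prefix "qq" already present; 5 new (q, q, q, i, d)
  "qqq" → prefix "qqq" already present; 0 new (none)
  "qqidiqqiqii" → prefix "qqid" already present; 7 new (i, q, q, i, q, i, i)
  "qqiiqiqiqdq" → prefix "qqi" already present; 8 new (i, q, i, q, i, q, d, q)
  "qqdi" → prefix "qqdi" already present; 0 new (none)
  "idq" → 3 new (i, d, q)
  "qqiiqiqiq" → prefix "qqiiqiqiq" already present; 0 new (none)
  "idqdqqi" → prefix "idq" already present; 4 new (d, q, q, i)
  "qqiiqidq" → prefix "qqiiqi" already present; 2 new (d, q)
  "qqiqdiddqi" → prefix "qqiq" already present; 6 new (d, i, d, d, q, i)
  "qqiiq" → prefix "qqiiq" already present; 0 new (none)
Total nodes = 3 + 2 + 8 + 3 + 8 + 5 + 0 + 7 + 8 + 0 + 3 + 0 + 4 + 2 + 6 + 0 = 59

59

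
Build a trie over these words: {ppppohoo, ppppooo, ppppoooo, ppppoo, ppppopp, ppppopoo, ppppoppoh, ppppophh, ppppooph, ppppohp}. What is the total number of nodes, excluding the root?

22

Trie structure (* marks end of a word):
(root)
└─ p
   └─ p
      └─ p
         └─ p
            └─ o
               ├─ h
               │  ├─ o
               │  │  └─ o *
               │  └─ p *
               ├─ o *
               │  ├─ o *
               │  │  └─ o *
               │  └─ p
               │     └─ h *
               └─ p
                  ├─ h
                  │  └─ h *
                  ├─ o
                  │  └─ o *
                  └─ p *
                     └─ o
                        └─ h *
Counting every labelled node above: 22.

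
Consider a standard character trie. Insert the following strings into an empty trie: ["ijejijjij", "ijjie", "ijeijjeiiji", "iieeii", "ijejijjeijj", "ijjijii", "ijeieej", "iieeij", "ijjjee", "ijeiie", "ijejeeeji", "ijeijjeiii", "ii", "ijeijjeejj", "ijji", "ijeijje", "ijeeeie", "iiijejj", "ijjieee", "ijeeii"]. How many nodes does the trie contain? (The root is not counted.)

63

Insert word by word; a character creates a node only if that edge doesn't already exist:
  "ijejijjij" → 9 new (i, j, e, j, i, j, j, i, j)
  "ijjie" → prefix "ij" already present; 3 new (j, i, e)
  "ijeijjeiiji" → prefix "ije" already present; 8 new (i, j, j, e, i, i, j, i)
  "iieeii" → prefix "i" already present; 5 new (i, e, e, i, i)
  "ijejijjeijj" → prefix "ijejijj" already present; 4 new (e, i, j, j)
  "ijjijii" → prefix "ijji" already present; 3 new (j, i, i)
  "ijeieej" → prefix "ijei" already present; 3 new (e, e, j)
  "iieeij" → prefix "iieei" already present; 1 new (j)
  "ijjjee" → prefix "ijj" already present; 3 new (j, e, e)
  "ijeiie" → prefix "ijei" already present; 2 new (i, e)
  "ijejeeeji" → prefix "ijej" already present; 5 new (e, e, e, j, i)
  "ijeijjeiii" → prefix "ijeijjeii" already present; 1 new (i)
  "ii" → prefix "ii" already present; 0 new (none)
  "ijeijjeejj" → prefix "ijeijje" already present; 3 new (e, j, j)
  "ijji" → prefix "ijji" already present; 0 new (none)
  "ijeijje" → prefix "ijeijje" already present; 0 new (none)
  "ijeeeie" → prefix "ije" already present; 4 new (e, e, i, e)
  "iiijejj" → prefix "ii" already present; 5 new (i, j, e, j, j)
  "ijjieee" → prefix "ijjie" already present; 2 new (e, e)
  "ijeeii" → prefix "ijee" already present; 2 new (i, i)
Total nodes = 9 + 3 + 8 + 5 + 4 + 3 + 3 + 1 + 3 + 2 + 5 + 1 + 0 + 3 + 0 + 0 + 4 + 5 + 2 + 2 = 63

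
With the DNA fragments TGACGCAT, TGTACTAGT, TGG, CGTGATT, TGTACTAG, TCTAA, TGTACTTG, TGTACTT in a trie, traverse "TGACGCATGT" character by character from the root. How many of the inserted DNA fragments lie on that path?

Walk "TGACGCATGT" from the root; an end-of-word marker is hit whenever a stored word is a prefix of "TGACGCATGT".
Prefixes of the query that are stored words: "TGACGCAT"
Count: 1

1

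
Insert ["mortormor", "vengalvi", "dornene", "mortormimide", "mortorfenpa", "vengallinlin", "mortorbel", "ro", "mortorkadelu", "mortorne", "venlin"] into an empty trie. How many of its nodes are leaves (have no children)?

Leaves are exactly the stored words that no other stored word extends.
Those words: "dornene", "mortorbel", "mortorfenpa", "mortorkadelu", "mortormimide", "mortormor", "mortorne", "ro", "vengallinlin", "vengalvi", "venlin"
Leaf count: 11

11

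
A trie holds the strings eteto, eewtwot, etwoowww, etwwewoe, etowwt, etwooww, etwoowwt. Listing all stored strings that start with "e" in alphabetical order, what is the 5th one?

Filter for "e…" and sort: "eewtwot", "eteto", "etowwt", "etwooww", "etwoowwt", "etwoowww", "etwwewoe"
Position 5: etwoowwt

etwoowwt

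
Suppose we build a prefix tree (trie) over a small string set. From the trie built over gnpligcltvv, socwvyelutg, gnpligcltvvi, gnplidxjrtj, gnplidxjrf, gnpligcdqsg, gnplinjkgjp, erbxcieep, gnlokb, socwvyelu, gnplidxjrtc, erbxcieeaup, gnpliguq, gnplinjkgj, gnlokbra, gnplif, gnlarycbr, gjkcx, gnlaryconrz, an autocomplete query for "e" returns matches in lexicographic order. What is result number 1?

erbxcieeaup

DFS of the "e" subtree visits, in order: "erbxcieeaup", "erbxcieep"
The 1st is erbxcieeaup.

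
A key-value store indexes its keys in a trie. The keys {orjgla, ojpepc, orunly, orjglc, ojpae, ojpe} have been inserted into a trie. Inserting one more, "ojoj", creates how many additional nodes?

2

"oj" is already a path in the trie; the remaining "oj" must be added.
Each of the 2 remaining characters creates one node.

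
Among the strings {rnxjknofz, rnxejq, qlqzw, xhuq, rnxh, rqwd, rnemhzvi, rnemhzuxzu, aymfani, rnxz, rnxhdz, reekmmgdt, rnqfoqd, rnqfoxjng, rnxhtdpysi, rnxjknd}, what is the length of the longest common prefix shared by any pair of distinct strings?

The deepest shared node is where two words last agree before diverging.
e.g. "rnemhzuxzu" and "rnemhzvi" share the prefix "rnemhz" of length 6; no pair shares a longer one.
Longest shared-prefix length: 6

6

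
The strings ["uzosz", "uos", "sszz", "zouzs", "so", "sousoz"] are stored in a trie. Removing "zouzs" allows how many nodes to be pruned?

5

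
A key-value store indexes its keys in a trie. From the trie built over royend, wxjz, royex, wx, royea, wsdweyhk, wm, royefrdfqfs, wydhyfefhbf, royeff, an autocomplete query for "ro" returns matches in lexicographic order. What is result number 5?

Filter for "ro…" and sort: "royea", "royeff", "royefrdfqfs", "royend", "royex"
The 5th is royex.

royex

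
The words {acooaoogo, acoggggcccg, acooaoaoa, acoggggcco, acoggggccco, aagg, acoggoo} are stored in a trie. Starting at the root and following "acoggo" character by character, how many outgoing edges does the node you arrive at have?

Walk "acoggo" from the root, arriving at one node.
Characters that immediately follow "acoggo" among the stored strings: {o}.
That node has 1 child edge.

1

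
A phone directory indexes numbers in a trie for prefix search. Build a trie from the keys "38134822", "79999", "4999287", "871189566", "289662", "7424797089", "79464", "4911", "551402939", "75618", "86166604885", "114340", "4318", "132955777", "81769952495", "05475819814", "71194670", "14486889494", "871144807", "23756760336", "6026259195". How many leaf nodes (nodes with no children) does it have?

A leaf is a node with no children — equivalently, the end of a word that is not a proper prefix of any other stored word.
Those words: "05475819814", "114340", "132955777", "14486889494", "23756760336", "289662", "38134822", "4318", "4911", "4999287", "551402939", "6026259195", "71194670", "7424797089", "75618", "79464", "79999", "81769952495", "86166604885", "871144807", "871189566"
Leaf count: 21

21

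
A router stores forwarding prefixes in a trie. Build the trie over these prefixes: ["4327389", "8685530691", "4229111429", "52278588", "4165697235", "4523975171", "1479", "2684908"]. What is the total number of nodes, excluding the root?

Trace insertions, counting only characters that open a new branch:
  "4327389" → 7 new (4, 3, 2, 7, 3, 8, 9)
  "8685530691" → 10 new (8, 6, 8, 5, 5, 3, 0, 6, 9, 1)
  "4229111429" → prefix "4" already present; 9 new (2, 2, 9, 1, 1, 1, 4, 2, 9)
  "52278588" → 8 new (5, 2, 2, 7, 8, 5, 8, 8)
  "4165697235" → prefix "4" already present; 9 new (1, 6, 5, 6, 9, 7, 2, 3, 5)
  "4523975171" → prefix "4" already present; 9 new (5, 2, 3, 9, 7, 5, 1, 7, 1)
  "1479" → 4 new (1, 4, 7, 9)
  "2684908" → 7 new (2, 6, 8, 4, 9, 0, 8)
Total nodes = 7 + 10 + 9 + 8 + 9 + 9 + 4 + 7 = 63

63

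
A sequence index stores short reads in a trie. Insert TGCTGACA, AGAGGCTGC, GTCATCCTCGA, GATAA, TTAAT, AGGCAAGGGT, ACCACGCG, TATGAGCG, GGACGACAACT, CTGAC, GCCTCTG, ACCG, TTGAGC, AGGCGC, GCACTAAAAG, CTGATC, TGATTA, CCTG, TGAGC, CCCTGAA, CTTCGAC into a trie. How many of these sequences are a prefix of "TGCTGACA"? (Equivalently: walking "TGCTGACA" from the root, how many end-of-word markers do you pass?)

Walk "TGCTGACA" from the root; an end-of-word marker is hit whenever a stored word is a prefix of "TGCTGACA".
Prefixes of the query that are stored words: "TGCTGACA"
Count: 1

1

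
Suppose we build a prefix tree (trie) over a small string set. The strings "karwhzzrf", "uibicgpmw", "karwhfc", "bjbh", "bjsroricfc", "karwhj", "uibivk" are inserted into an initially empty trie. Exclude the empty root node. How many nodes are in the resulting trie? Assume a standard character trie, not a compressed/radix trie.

Trie structure (* marks end of a word):
(root)
├─ b
│  └─ j
│     ├─ b
│     │  └─ h *
│     └─ s
│        └─ r
│           └─ o
│              └─ r
│                 └─ i
│                    └─ c
│                       └─ f
│                          └─ c *
├─ k
│  └─ a
│     └─ r
│        └─ w
│           └─ h
│              ├─ f
│              │  └─ c *
│              ├─ j *
│              └─ z
│                 └─ z
│                    └─ r
│                       └─ f *
└─ u
   └─ i
      └─ b
         └─ i
            ├─ c
            │  └─ g
            │     └─ p
            │        └─ m
            │           └─ w *
            └─ v
               └─ k *
Counting every labelled node above: 35.

35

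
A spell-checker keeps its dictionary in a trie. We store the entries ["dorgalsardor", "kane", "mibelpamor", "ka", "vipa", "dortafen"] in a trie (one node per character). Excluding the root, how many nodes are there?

35

Trace insertions, counting only characters that open a new branch:
  "dorgalsardor" → 12 new (d, o, r, g, a, l, s, a, r, d, o, r)
  "kane" → 4 new (k, a, n, e)
  "mibelpamor" → 10 new (m, i, b, e, l, p, a, m, o, r)
  "ka" → prefix "ka" already present; 0 new (none)
  "vipa" → 4 new (v, i, p, a)
  "dortafen" → prefix "dor" already present; 5 new (t, a, f, e, n)
Total nodes = 12 + 4 + 10 + 0 + 4 + 5 = 35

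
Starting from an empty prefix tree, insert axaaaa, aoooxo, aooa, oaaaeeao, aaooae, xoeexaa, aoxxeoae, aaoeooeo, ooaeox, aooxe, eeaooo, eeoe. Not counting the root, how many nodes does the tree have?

58

Count nodes per top-level branch (shared prefixes stored once):
  'a'-branch (aaoeooeo, aaooae, aooa, aoooxo, aooxe, aoxxeoae, axaaaa): 30 nodes
  'e'-branch (eeaooo, eeoe): 8 nodes
  'o'-branch (oaaaeeao, ooaeox): 13 nodes
  'x'-branch (xoeexaa): 7 nodes
Sum: 58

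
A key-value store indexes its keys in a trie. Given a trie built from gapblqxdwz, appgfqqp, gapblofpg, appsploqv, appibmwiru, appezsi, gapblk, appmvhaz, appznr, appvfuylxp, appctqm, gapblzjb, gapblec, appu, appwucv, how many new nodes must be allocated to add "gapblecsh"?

2

The longest prefix of "gapblecsh" already in the trie is "gapblec" (length 7).
So 9 − 7 = 2 new nodes.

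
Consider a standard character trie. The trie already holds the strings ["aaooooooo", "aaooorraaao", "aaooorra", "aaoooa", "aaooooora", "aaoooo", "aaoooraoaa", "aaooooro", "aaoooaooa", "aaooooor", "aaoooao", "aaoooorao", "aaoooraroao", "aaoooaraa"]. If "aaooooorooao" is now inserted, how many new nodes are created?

The longest prefix of "aaooooorooao" already in the trie is "aaooooor" (length 8).
Each of the 4 remaining characters creates one node.

4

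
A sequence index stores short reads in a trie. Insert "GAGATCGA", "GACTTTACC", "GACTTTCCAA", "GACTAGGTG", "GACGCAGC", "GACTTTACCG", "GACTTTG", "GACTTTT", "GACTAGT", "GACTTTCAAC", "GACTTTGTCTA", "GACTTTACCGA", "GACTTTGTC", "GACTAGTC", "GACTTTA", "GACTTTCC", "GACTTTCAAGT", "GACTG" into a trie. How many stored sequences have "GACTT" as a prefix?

Filter for entries beginning with "GACTT":
Matches: "GACTTTA", "GACTTTACC", "GACTTTACCG", "GACTTTACCGA", "GACTTTCAAC", "GACTTTCAAGT", "GACTTTCC", "GACTTTCCAA", "GACTTTG", "GACTTTGTC", "GACTTTGTCTA", "GACTTTT"
Count: 12

12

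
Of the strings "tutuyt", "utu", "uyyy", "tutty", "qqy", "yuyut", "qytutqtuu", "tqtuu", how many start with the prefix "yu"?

1

Walk to "yu"; the words in its subtree are exactly those with that prefix.
Matches: "yuyut"
Count: 1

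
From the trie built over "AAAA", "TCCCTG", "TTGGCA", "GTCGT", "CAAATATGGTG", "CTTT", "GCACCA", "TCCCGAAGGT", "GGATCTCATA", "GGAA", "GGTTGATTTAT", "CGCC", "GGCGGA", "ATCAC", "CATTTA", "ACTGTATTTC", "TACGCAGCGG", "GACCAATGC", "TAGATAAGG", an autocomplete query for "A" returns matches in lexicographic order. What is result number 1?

Words with prefix "A", in lexicographic order: "AAAA", "ACTGTATTTC", "ATCAC"
Position 1: AAAA

AAAA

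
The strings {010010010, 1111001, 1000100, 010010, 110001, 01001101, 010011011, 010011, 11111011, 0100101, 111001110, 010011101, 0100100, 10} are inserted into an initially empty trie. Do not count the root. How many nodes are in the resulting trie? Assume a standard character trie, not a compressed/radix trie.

44

Count nodes per top-level branch (shared prefixes stored once):
  '0'-branch (010010, 0100100, 010010010, 0100101, 010011, 01001101, 010011011, 010011101): 17 nodes
  '1'-branch (10, 1000100, 110001, 111001110, 1111001, 11111011): 27 nodes
Sum: 44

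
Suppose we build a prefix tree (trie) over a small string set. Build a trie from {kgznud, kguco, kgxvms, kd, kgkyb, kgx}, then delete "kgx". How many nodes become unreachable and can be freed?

Walk "kgx" from the leaf back toward the root, removing each node that no remaining word uses.
Every node on "kgx" is still needed (e.g. by "kgxvms"), so nothing is freed.
Nodes removed: 0

0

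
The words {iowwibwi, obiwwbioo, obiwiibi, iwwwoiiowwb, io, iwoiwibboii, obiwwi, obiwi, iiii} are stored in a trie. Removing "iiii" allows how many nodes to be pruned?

Walk "iiii" from the leaf back toward the root, removing each node that no remaining word uses.
The suffix "iii" (3 nodes) is used only by "iiii"; the node for "i" still has the child "o", so pruning stops there.
Nodes removed: 3

3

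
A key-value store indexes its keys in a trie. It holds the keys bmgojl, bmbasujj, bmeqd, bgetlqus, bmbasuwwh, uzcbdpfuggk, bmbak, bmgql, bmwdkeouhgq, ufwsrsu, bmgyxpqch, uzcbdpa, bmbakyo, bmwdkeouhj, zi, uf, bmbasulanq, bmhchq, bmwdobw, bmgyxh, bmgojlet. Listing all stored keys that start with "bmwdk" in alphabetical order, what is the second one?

bmwdkeouhj

DFS of the "bmwdk" subtree visits, in order: "bmwdkeouhgq", "bmwdkeouhj"
The 2nd is bmwdkeouhj.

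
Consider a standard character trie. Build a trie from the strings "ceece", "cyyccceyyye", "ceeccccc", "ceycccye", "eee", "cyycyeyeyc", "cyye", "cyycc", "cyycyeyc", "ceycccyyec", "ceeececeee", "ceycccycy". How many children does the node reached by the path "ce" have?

2

Follow the path "ce" to its node, then look at its outgoing edges.
Characters that immediately follow "ce" among the stored strings: {e, y}.
That node has 2 child edges.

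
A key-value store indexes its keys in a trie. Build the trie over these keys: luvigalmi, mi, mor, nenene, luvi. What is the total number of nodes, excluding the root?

Count nodes per top-level branch (shared prefixes stored once):
  'l'-branch (luvi, luvigalmi): 9 nodes
  'm'-branch (mi, mor): 4 nodes
  'n'-branch (nenene): 6 nodes
Sum: 19

19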